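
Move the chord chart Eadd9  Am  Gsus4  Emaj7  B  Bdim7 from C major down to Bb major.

C major down to Bb major is a major second; each chord root moves by that interval while the quality stays the same.
Eadd9: root E down a major second → D, giving Dadd9.
Am: root A down a major second → G, giving Gm.
Gsus4: root G down a major second → F, giving Fsus4.
Emaj7: root E down a major second → D, giving Dmaj7.
B: root B down a major second → A, giving A.
Bdim7: root B down a major second → A, giving Adim7.

Dadd9 Gm Fsus4 Dmaj7 A Adim7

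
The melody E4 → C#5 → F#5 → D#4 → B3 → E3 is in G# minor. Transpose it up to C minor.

Ab4 F5 Bb5 G4 Eb4 Ab3

From G# up to C is a diminished fourth; apply that to each pitch.
E4 becomes Ab4
C#5 becomes F5
F#5 becomes Bb5
D#4 becomes G4
B3 becomes Eb4
E3 becomes Ab3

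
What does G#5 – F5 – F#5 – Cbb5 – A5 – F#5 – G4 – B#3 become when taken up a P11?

C#7 Bb6 B6 Fbb6 D7 B6 C6 E#5

G#5 -> C#7
F5 -> Bb6
F#5 -> B6
Cbb5 -> Fbb6
A5 -> D7
F#5 -> B6
G4 -> C6
B#3 -> E#5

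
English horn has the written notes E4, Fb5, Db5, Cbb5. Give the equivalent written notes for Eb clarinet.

F#3 Gb4 Eb4 Dbb4

First find concert pitch: the English horn sounds a perfect fifth below written, so E4 Fb5 Db5 Cbb5 sounds A3 Bbb4 Gb4 Fbb4.
Then write for Eb clarinet: it sounds a minor third above written, so the part must be a minor third below concert.
A3 → F#3
Bbb4 → Gb4
Gb4 → Eb4
Fbb4 → Dbb4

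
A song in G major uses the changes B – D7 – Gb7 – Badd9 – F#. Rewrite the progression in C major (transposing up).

E G7 Cb7 Eadd9 B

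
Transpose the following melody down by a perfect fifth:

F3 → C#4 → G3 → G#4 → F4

Bb2 F#3 C3 C#4 Bb3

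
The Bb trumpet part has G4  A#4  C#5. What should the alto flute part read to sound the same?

First find concert pitch: the Bb trumpet sounds a major second below written, so G4 A#4 C#5 sounds F4 G#4 B4.
Then write for alto flute: it sounds a perfect fourth below written, so the part must be a perfect fourth above concert.
F4 → Bb4
G#4 → C#5
B4 → E5

Bb4 C#5 E5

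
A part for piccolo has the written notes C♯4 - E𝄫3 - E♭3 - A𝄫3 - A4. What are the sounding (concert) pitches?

C#5 Ebb4 Eb4 Abb4 A5

Written C4 on the piccolo sounds as C5, a perfect octave higher; apply that shift to every note.
C#4 -> C#5
Ebb3 -> Ebb4
Eb3 -> Eb4
Abb3 -> Abb4
A4 -> A5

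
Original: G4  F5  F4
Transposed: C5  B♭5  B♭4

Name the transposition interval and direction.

Take the first pair: G4 → C5. G to C spans 4 letter names, so the interval is some kind of fourth.
G4 to C5 is 5 semitones, which makes it a perfect fourth; the second version is higher, so the direction is up.
Checking another pair — F4 → Bb4 — gives the same interval.

up a perfect fourth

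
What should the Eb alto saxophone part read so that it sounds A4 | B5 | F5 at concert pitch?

F#5 G#6 D6

Written C4 sounds as Eb3 on the Eb alto saxophone, so concert pitches are written a major sixth up.
A4 gives F#5
B5 gives G#6
F5 gives D6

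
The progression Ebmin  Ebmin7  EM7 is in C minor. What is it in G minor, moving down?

Bbmin Bbmin7 BM7

C minor down to G minor is a perfect fourth; each chord root moves by that interval while the quality stays the same.
Ebmin: root Eb down a perfect fourth → Bb, giving Bbmin.
Ebmin7: root Eb down a perfect fourth → Bb, giving Bbmin7.
EM7: root E down a perfect fourth → B, giving BM7.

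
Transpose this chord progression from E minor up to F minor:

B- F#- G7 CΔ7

E minor up to F minor is a minor second; each chord root moves by that interval while the quality stays the same.
B-: root B up a minor second → C, giving C-.
F#-: root F# up a minor second → G, giving G-.
G7: root G up a minor second → Ab, giving Ab7.
CΔ7: root C up a minor second → Db, giving DbΔ7.

C- G- Ab7 DbΔ7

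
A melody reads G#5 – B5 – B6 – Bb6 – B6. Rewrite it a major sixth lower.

B4 D5 D6 Db6 D6

G#5 down a major sixth is B4.
B5: a sixth down reaches D, and 9 semitones makes it D5.
B6: a sixth down reaches D, and 9 semitones makes it D6.
A major sixth down from Bb6 gives Db6.
B6: a sixth down reaches D, and 9 semitones makes it D6.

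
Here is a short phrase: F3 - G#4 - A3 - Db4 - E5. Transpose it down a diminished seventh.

F3 → G#2
G#4 → A##3
A3 → B#2
Db4 → E3
E5 → F##4

G#2 A##3 B#2 E3 F##4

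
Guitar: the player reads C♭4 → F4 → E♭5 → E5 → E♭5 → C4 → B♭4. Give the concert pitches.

Cb3 F3 Eb4 E4 Eb4 C3 Bb3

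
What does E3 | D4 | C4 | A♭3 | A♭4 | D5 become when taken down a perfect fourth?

A perfect fourth down from E3 gives B2.
D4 down a perfect fourth is A3.
C4 down a perfect fourth is G3.
Ab3: a fourth down reaches E, and 5 semitones makes it Eb3.
Ab4: a fourth down reaches E, and 5 semitones makes it Eb4.
A perfect fourth down from D5 gives A4.

B2 A3 G3 Eb3 Eb4 A4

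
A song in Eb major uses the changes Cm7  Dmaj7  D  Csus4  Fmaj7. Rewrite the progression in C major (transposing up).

Eb major up to C major is a major sixth; each chord root moves by that interval while the quality stays the same.
Cm7: root C up a major sixth → A, giving Am7.
Dmaj7: root D up a major sixth → B, giving Bmaj7.
D: root D up a major sixth → B, giving B.
Csus4: root C up a major sixth → A, giving Asus4.
Fmaj7: root F up a major sixth → D, giving Dmaj7.

Am7 Bmaj7 B Asus4 Dmaj7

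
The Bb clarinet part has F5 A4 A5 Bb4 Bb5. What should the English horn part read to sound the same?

Bb5 D5 D6 Eb5 Eb6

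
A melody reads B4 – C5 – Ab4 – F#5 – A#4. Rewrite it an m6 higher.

G5 Ab5 Fb5 D6 F#5

B4 -> G5
C5 -> Ab5
Ab4 -> Fb5
F#5 -> D6
A#4 -> F#5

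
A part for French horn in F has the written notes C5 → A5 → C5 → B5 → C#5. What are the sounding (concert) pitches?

Written C4 on the French horn in F sounds as F3, a perfect fifth lower; apply that shift to every note.
C5 to F4
A5 to D5
C5 to F4
B5 to E5
C#5 to F#4

F4 D5 F4 E5 F#4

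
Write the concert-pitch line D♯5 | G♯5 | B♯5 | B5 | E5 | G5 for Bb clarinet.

Written C4 sounds as Bb3 on the Bb clarinet, so concert pitches are written a major second up.
D#5 → E#5
G#5 → A#5
B#5 → C##6
B5 → C#6
E5 → F#5
G5 → A5

E#5 A#5 C##6 C#6 F#5 A5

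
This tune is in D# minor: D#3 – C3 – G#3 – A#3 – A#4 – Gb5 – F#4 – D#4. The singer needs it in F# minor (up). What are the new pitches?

F#3 Eb3 B3 C#4 C#5 Bbb5 A4 F#4

D# minor to F# minor up is a minor third, so every note moves up by that interval.
D#3 becomes F#3
C3 becomes Eb3
G#3 becomes B3
A#3 becomes C#4
A#4 becomes C#5
Gb5 becomes Bbb5
F#4 becomes A4
D#4 becomes F#4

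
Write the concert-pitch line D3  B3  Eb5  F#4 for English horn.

A3 F#4 Bb5 C#5

Written C4 sounds as F3 on the English horn, so concert pitches are written a perfect fifth up.
D3 gives A3
B3 gives F#4
Eb5 gives Bb5
F#4 gives C#5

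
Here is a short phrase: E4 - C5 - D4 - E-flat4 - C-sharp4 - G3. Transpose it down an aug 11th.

E4 -> Bb2
C5 -> Gb3
D4 -> Ab2
Eb4 -> Bbb2
C#4 -> G2
G3 -> Db2

Bb2 Gb3 Ab2 Bbb2 G2 Db2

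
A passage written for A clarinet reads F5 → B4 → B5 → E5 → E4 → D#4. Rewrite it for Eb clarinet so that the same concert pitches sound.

B4 E#4 E#5 A#4 A#3 G##3

First find concert pitch: the A clarinet sounds a minor third below written, so F5 B4 B5 E5 E4 D#4 sounds D5 G#4 G#5 C#5 C#4 B#3.
Then write for Eb clarinet: it sounds a minor third above written, so the part must be a minor third below concert.
D5 → B4
G#4 → E#4
G#5 → E#5
C#5 → A#4
C#4 → A#3
B#3 → G##3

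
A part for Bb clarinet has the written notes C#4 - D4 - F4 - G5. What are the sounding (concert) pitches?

B3 C4 Eb4 F5

Written C4 on the Bb clarinet sounds as Bb3, a major second lower; apply that shift to every note.
C#4 to B3
D4 to C4
F4 to Eb4
G5 to F5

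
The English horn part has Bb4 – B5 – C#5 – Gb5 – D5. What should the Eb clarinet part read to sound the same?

C4 C#5 D#4 Ab4 E4

First find concert pitch: the English horn sounds a perfect fifth below written, so Bb4 B5 C#5 Gb5 D5 sounds Eb4 E5 F#4 Cb5 G4.
Then write for Eb clarinet: it sounds a minor third above written, so the part must be a minor third below concert.
Eb4 → C4
E5 → C#5
F#4 → D#4
Cb5 → Ab4
G4 → E4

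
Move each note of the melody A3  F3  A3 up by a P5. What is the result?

E4 C4 E4

A3 gives E4
F3 gives C4
A3 gives E4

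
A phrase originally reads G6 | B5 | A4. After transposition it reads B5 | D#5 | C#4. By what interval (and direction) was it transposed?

From G6 to B5 is 6 letter names — a sixth of some quality.
B5 to G6 is 8 semitones, which makes it a minor sixth; the second version is lower, so the direction is down.
Checking another pair — A4 → C#4 — gives the same interval.

down a minor sixth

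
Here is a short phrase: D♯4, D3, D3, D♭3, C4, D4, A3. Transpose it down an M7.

D#4 -> E3
D3 -> Eb2
D3 -> Eb2
Db3 -> Ebb2
C4 -> Db3
D4 -> Eb3
A3 -> Bb2

E3 Eb2 Eb2 Ebb2 Db3 Eb3 Bb2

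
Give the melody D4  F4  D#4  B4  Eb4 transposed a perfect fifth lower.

G3 Bb3 G#3 E4 Ab3

D4 to G3
F4 to Bb3
D#4 to G#3
B4 to E4
Eb4 to Ab3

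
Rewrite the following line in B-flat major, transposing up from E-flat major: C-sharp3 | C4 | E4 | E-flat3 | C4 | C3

From E-flat up to B-flat is a perfect fifth; apply that to each pitch.
C#3 to G#3
C4 to G4
E4 to B4
Eb3 to Bb3
C4 to G4
C3 to G3

G#3 G4 B4 Bb3 G4 G3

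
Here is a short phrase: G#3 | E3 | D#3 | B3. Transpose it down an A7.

Ab2 Fb2 Eb2 Cb3

An augmented seventh down from G#3 gives Ab2.
E3 down an augmented seventh is Fb2.
An augmented seventh down from D#3 gives Eb2.
B3: a seventh down reaches C, and 12 semitones makes it Cb3.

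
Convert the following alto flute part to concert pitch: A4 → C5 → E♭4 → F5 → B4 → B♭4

The alto flute sounds a perfect fourth below written, so transpose each written note down a perfect fourth.
A4 to E4
C5 to G4
Eb4 to Bb3
F5 to C5
B4 to F#4
Bb4 to F4

E4 G4 Bb3 C5 F#4 F4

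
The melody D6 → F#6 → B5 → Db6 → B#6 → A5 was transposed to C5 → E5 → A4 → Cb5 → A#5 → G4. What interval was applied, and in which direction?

Take the first pair: D6 → C5. D to C spans 9 letter names, so the interval is some kind of ninth.
C5 to D6 is 14 semitones, which makes it a major ninth; the second version is lower, so the direction is down.
Checking another pair — A5 → G4 — gives the same interval.

down a major ninth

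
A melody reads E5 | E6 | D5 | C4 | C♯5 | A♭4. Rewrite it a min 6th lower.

E5 down a minor sixth is G#4.
A minor sixth down from E6 gives G#5.
D5: a sixth down reaches F, and 8 semitones makes it F#4.
C4: a sixth down reaches E, and 8 semitones makes it E3.
C#5 down a minor sixth is E#4.
A minor sixth down from Ab4 gives C4.

G#4 G#5 F#4 E3 E#4 C4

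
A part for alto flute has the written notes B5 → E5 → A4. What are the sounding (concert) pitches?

Written C4 on the alto flute sounds as G3, a perfect fourth lower; apply that shift to every note.
B5 to F#5
E5 to B4
A4 to E4

F#5 B4 E4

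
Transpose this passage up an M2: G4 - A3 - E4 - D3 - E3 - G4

A4 B3 F#4 E3 F#3 A4

G4: a second up reaches A, and 2 semitones makes it A4.
A3: a second up reaches B, and 2 semitones makes it B3.
A major second up from E4 gives F#4.
A major second up from D3 gives E3.
E3 up a major second is F#3.
A major second up from G4 gives A4.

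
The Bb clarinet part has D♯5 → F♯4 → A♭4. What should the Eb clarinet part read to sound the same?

First find concert pitch: the Bb clarinet sounds a major second below written, so D♯5 F♯4 A♭4 sounds C#5 E4 Gb4.
Then write for Eb clarinet: it sounds a minor third above written, so the part must be a minor third below concert.
C#5 → A#4
E4 → C#4
Gb4 → Eb4

A#4 C#4 Eb4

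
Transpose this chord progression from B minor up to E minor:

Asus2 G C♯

Dsus2 C F#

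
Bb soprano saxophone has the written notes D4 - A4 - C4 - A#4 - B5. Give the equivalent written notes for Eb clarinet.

A3 E4 G3 E#4 F#5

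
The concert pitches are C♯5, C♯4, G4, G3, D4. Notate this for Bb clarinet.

D#5 D#4 A4 A3 E4

Written C4 sounds as Bb3 on the Bb clarinet, so concert pitches are written a major second up.
C#5 becomes D#5
C#4 becomes D#4
G4 becomes A4
G3 becomes A3
D4 becomes E4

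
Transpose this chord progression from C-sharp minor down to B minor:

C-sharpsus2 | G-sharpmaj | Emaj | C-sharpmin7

Bsus2 F#maj Dmaj Bmin7

C-sharp minor down to B minor is a major second; each chord root moves by that interval while the quality stays the same.
C-sharpsus2: root C-sharp down a major second → B, giving Bsus2.
G-sharpmaj: root G-sharp down a major second → F#, giving F#maj.
Emaj: root E down a major second → D, giving Dmaj.
C-sharpmin7: root C-sharp down a major second → B, giving Bmin7.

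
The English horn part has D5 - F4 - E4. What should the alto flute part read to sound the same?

First find concert pitch: the English horn sounds a perfect fifth below written, so D5 F4 E4 sounds G4 Bb3 A3.
Then write for alto flute: it sounds a perfect fourth below written, so the part must be a perfect fourth above concert.
G4 → C5
Bb3 → Eb4
A3 → D4

C5 Eb4 D4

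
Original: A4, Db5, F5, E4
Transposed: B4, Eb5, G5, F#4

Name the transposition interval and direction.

up a major second

From A4 to B4 is 2 letter names — a second of some quality.
A4 to B4 is 2 semitones, which makes it a major second; the second version is higher, so the direction is up.
Checking another pair — E4 → F#4 — gives the same interval.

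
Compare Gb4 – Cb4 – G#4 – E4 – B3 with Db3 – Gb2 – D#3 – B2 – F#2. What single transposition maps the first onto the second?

down a perfect eleventh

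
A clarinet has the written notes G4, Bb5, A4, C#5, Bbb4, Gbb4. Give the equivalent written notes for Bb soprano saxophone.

F#4 A5 G#4 B#4 Ab4 Fb4

First find concert pitch: the A clarinet sounds a minor third below written, so G4 Bb5 A4 C#5 Bbb4 Gbb4 sounds E4 G5 F#4 A#4 Gb4 Ebb4.
Then write for Bb soprano saxophone: it sounds a major second below written, so the part must be a major second above concert.
E4 → F#4
G5 → A5
F#4 → G#4
A#4 → B#4
Gb4 → Ab4
Ebb4 → Fb4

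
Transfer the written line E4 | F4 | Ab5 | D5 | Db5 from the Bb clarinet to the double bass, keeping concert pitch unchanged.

First find concert pitch: the Bb clarinet sounds a major second below written, so E4 F4 Ab5 D5 Db5 sounds D4 Eb4 Gb5 C5 Cb5.
Then write for double bass: it sounds a perfect octave below written, so the part must be a perfect octave above concert.
D4 → D5
Eb4 → Eb5
Gb5 → Gb6
C5 → C6
Cb5 → Cb6

D5 Eb5 Gb6 C6 Cb6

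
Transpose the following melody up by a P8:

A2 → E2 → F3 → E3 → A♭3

A3 E3 F4 E4 Ab4

A2 becomes A3
E2 becomes E3
F3 becomes F4
E3 becomes E4
Ab3 becomes Ab4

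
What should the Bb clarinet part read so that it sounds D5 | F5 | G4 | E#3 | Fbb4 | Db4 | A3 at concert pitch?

Written C4 sounds as Bb3 on the Bb clarinet, so concert pitches are written a major second up.
D5 → E5
F5 → G5
G4 → A4
E#3 → F##3
Fbb4 → Gbb4
Db4 → Eb4
A3 → B3

E5 G5 A4 F##3 Gbb4 Eb4 B3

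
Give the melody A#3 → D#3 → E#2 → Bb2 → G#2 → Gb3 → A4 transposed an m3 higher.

C#4 F#3 G#2 Db3 B2 Bbb3 C5

A#3 up a minor third is C#4.
D#3 up a minor third is F#3.
E#2 up a minor third is G#2.
Bb2: a third up reaches D, and 3 semitones makes it Db3.
G#2: a third up reaches B, and 3 semitones makes it B2.
Gb3 up a minor third is Bbb3.
A minor third up from A4 gives C5.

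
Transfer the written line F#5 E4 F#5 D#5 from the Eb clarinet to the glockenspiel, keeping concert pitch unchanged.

A3 G2 A3 F#3

First find concert pitch: the Eb clarinet sounds a minor third above written, so F#5 E4 F#5 D#5 sounds A5 G4 A5 F#5.
Then write for glockenspiel: it sounds a perfect fifteenth above written, so the part must be a perfect fifteenth below concert.
A5 → A3
G4 → G2
A5 → A3
F#5 → F#3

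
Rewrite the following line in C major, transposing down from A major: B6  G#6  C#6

D6 B5 E5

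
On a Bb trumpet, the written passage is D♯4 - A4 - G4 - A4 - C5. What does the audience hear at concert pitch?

C#4 G4 F4 G4 Bb4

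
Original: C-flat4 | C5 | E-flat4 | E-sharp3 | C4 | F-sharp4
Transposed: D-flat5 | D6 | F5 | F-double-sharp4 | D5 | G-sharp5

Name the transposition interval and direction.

From Cb4 to Db5 is 9 letter names — a ninth of some quality.
Cb4 to Db5 is 14 semitones, which makes it a major ninth; the second version is higher, so the direction is up.
Checking another pair — F#4 → G#5 — gives the same interval.

up a major ninth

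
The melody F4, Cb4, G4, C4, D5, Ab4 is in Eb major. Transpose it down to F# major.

G#3 D3 A#3 D#3 E#4 B3

From Eb down to F# is a diminished seventh; apply that to each pitch.
F4 → G#3
Cb4 → D3
G4 → A#3
C4 → D#3
D5 → E#4
Ab4 → B3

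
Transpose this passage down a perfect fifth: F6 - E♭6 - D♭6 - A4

Bb5 Ab5 Gb5 D4

F6 -> Bb5
Eb6 -> Ab5
Db6 -> Gb5
A4 -> D4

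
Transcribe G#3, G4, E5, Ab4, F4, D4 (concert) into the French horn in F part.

D#4 D5 B5 Eb5 C5 A4

The French horn in F sounds a perfect fifth below written, so the written part must be a perfect fifth above concert — transpose each note up.
G#3 to D#4
G4 to D5
E5 to B5
Ab4 to Eb5
F4 to C5
D4 to A4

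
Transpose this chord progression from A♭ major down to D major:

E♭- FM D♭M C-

A- BM GM F#-

A♭ major down to D major is a diminished fifth; each chord root moves by that interval while the quality stays the same.
E♭-: root E♭ down a diminished fifth → A, giving A-.
FM: root F down a diminished fifth → B, giving BM.
D♭M: root D♭ down a diminished fifth → G, giving GM.
C-: root C down a diminished fifth → F#, giving F#-.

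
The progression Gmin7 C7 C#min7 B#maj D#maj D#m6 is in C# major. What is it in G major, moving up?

Dbmin7 Gb7 Gmin7 F#maj Amaj Am6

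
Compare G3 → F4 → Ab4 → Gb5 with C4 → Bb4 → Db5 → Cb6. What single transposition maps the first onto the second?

up a perfect fourth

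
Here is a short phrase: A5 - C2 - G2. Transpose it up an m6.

F6 Ab2 Eb3

A5 becomes F6
C2 becomes Ab2
G2 becomes Eb3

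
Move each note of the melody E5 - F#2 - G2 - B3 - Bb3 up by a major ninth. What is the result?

E5 -> F#6
F#2 -> G#3
G2 -> A3
B3 -> C#5
Bb3 -> C5

F#6 G#3 A3 C#5 C5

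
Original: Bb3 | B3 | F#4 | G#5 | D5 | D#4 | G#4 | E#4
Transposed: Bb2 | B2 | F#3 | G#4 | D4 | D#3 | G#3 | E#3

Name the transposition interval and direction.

Take the first pair: Bb3 → Bb2. B to B spans 8 letter names, so the interval is some kind of octave.
Bb2 to Bb3 is 12 semitones, which makes it a perfect octave; the second version is lower, so the direction is down.
Checking another pair — E#4 → E#3 — gives the same interval.

down a perfect octave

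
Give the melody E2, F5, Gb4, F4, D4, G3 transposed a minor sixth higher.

C3 Db6 Ebb5 Db5 Bb4 Eb4

E2 up a minor sixth is C3.
F5: a sixth up reaches D, and 8 semitones makes it Db6.
Gb4: a sixth up reaches E, and 8 semitones makes it Ebb5.
F4 up a minor sixth is Db5.
D4: a sixth up reaches B, and 8 semitones makes it Bb4.
G3: a sixth up reaches E, and 8 semitones makes it Eb4.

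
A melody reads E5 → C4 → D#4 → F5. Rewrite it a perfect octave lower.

E4 C3 D#3 F4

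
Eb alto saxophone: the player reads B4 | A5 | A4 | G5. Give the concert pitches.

Written C4 on the Eb alto saxophone sounds as Eb3, a major sixth lower; apply that shift to every note.
B4 gives D4
A5 gives C5
A4 gives C4
G5 gives Bb4

D4 C5 C4 Bb4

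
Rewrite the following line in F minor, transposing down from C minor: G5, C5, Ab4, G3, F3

C5 F4 Db4 C3 Bb2

C minor to F minor down is a perfect fifth, so every note moves down by that interval.
G5 → C5
C5 → F4
Ab4 → Db4
G3 → C3
F3 → Bb2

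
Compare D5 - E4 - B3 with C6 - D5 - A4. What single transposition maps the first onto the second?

up a minor seventh

From D5 to C6 is 7 letter names — a seventh of some quality.
D5 to C6 is 10 semitones, which makes it a minor seventh; the second version is higher, so the direction is up.
Checking another pair — B3 → A4 — gives the same interval.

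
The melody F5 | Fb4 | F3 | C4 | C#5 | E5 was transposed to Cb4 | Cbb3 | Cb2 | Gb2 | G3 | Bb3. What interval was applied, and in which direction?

Take the first pair: F5 → Cb4. F to C spans 11 letter names, so the interval is some kind of eleventh.
Cb4 to F5 is 18 semitones, which makes it an augmented eleventh; the second version is lower, so the direction is down.
Checking another pair — E5 → Bb3 — gives the same interval.

down an augmented eleventh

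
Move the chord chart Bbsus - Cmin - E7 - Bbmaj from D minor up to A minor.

D minor up to A minor is a perfect fifth; each chord root moves by that interval while the quality stays the same.
Bbsus: root Bb up a perfect fifth → F, giving Fsus.
Cmin: root C up a perfect fifth → G, giving Gmin.
E7: root E up a perfect fifth → B, giving B7.
Bbmaj: root Bb up a perfect fifth → F, giving Fmaj.

Fsus Gmin B7 Fmaj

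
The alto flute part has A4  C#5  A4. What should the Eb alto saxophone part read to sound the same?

First find concert pitch: the alto flute sounds a perfect fourth below written, so A4 C#5 A4 sounds E4 G#4 E4.
Then write for Eb alto saxophone: it sounds a major sixth below written, so the part must be a major sixth above concert.
E4 → C#5
G#4 → E#5
E4 → C#5

C#5 E#5 C#5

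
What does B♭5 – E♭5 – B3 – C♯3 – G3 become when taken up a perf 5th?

Bb5: a fifth up reaches F, and 7 semitones makes it F6.
A perfect fifth up from Eb5 gives Bb5.
A perfect fifth up from B3 gives F#4.
C#3: a fifth up reaches G, and 7 semitones makes it G#3.
G3: a fifth up reaches D, and 7 semitones makes it D4.

F6 Bb5 F#4 G#3 D4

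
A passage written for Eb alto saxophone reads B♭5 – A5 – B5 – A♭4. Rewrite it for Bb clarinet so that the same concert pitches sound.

Eb5 D5 E5 Db4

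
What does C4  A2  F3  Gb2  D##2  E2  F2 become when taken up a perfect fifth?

C4 -> G4
A2 -> E3
F3 -> C4
Gb2 -> Db3
D##2 -> A##2
E2 -> B2
F2 -> C3

G4 E3 C4 Db3 A##2 B2 C3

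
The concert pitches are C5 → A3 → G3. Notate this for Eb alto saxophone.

The Eb alto saxophone sounds a major sixth below written, so the written part must be a major sixth above concert — transpose each note up.
C5 becomes A5
A3 becomes F#4
G3 becomes E4

A5 F#4 E4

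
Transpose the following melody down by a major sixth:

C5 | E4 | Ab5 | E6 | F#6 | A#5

C5 down a major sixth is Eb4.
E4 down a major sixth is G3.
Ab5 down a major sixth is Cb5.
E6 down a major sixth is G5.
A major sixth down from F#6 gives A5.
A#5: a sixth down reaches C, and 9 semitones makes it C#5.

Eb4 G3 Cb5 G5 A5 C#5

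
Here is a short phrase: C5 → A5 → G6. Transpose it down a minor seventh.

D4 B4 A5

C5 becomes D4
A5 becomes B4
G6 becomes A5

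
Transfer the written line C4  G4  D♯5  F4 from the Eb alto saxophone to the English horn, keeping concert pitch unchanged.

First find concert pitch: the Eb alto saxophone sounds a major sixth below written, so C4 G4 D♯5 F4 sounds Eb3 Bb3 F#4 Ab3.
Then write for English horn: it sounds a perfect fifth below written, so the part must be a perfect fifth above concert.
Eb3 → Bb3
Bb3 → F4
F#4 → C#5
Ab3 → Eb4

Bb3 F4 C#5 Eb4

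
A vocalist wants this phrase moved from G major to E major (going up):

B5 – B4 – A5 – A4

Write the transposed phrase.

From G up to E is a major sixth; apply that to each pitch.
B5 becomes G#6
B4 becomes G#5
A5 becomes F#6
A4 becomes F#5

G#6 G#5 F#6 F#5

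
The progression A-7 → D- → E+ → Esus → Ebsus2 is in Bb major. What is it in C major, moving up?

Bb major up to C major is a major second; each chord root moves by that interval while the quality stays the same.
A-7: root A up a major second → B, giving B-7.
D-: root D up a major second → E, giving E-.
E+: root E up a major second → F#, giving F#+.
Esus: root E up a major second → F#, giving F#sus.
Ebsus2: root Eb up a major second → F, giving Fsus2.

B-7 E- F#+ F#sus Fsus2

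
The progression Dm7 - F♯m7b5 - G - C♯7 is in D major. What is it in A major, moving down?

D major down to A major is a perfect fourth; each chord root moves by that interval while the quality stays the same.
Dm7: root D down a perfect fourth → A, giving Am7.
F♯m7b5: root F♯ down a perfect fourth → C#, giving C#m7b5.
G: root G down a perfect fourth → D, giving D.
C♯7: root C♯ down a perfect fourth → G#, giving G#7.

Am7 C#m7b5 D G#7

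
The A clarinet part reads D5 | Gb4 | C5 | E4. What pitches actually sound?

Written C4 on the A clarinet sounds as A3, a minor third lower; apply that shift to every note.
D5 gives B4
Gb4 gives Eb4
C5 gives A4
E4 gives C#4

B4 Eb4 A4 C#4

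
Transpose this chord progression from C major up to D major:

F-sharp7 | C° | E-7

G#7 D° F#-7

C major up to D major is a major second; each chord root moves by that interval while the quality stays the same.
F-sharp7: root F-sharp up a major second → G#, giving G#7.
C°: root C up a major second → D, giving D°.
E-7: root E up a major second → F#, giving F#-7.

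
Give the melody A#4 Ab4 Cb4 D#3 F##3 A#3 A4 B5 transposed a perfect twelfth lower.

A perfect twelfth down from A#4 gives D#3.
Ab4 down a perfect twelfth is Db3.
A perfect twelfth down from Cb4 gives Fb2.
D#3 down a perfect twelfth is G#1.
F##3 down a perfect twelfth is B#1.
A perfect twelfth down from A#3 gives D#2.
A4 down a perfect twelfth is D3.
B5: a twelfth down reaches E, and 19 semitones makes it E4.

D#3 Db3 Fb2 G#1 B#1 D#2 D3 E4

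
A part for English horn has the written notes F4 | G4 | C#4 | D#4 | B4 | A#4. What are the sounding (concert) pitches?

Bb3 C4 F#3 G#3 E4 D#4

The English horn sounds a perfect fifth below written, so transpose each written note down a perfect fifth.
F4 -> Bb3
G4 -> C4
C#4 -> F#3
D#4 -> G#3
B4 -> E4
A#4 -> D#4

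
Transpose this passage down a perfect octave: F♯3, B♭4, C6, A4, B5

F#2 Bb3 C5 A3 B4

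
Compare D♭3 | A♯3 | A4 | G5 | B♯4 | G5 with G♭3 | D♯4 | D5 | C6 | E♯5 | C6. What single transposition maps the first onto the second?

Take the first pair: Db3 → Gb3. D to G spans 4 letter names, so the interval is some kind of fourth.
Db3 to Gb3 is 5 semitones, which makes it a perfect fourth; the second version is higher, so the direction is up.
Checking another pair — G5 → C6 — gives the same interval.

up a perfect fourth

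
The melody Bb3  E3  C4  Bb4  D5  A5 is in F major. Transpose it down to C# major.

F major to C# major down is a diminished fourth, so every note moves down by that interval.
Bb3 gives F#3
E3 gives B#2
C4 gives G#3
Bb4 gives F#4
D5 gives A#4
A5 gives E#5

F#3 B#2 G#3 F#4 A#4 E#5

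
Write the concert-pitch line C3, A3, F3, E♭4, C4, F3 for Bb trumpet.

D3 B3 G3 F4 D4 G3

The Bb trumpet sounds a major second below written, so the written part must be a major second above concert — transpose each note up.
C3 becomes D3
A3 becomes B3
F3 becomes G3
Eb4 becomes F4
C4 becomes D4
F3 becomes G3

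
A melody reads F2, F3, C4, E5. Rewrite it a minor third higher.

Ab2 Ab3 Eb4 G5

F2 becomes Ab2
F3 becomes Ab3
C4 becomes Eb4
E5 becomes G5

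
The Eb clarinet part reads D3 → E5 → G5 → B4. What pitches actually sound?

F3 G5 Bb5 D5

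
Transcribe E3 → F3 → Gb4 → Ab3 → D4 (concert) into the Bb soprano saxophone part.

F#3 G3 Ab4 Bb3 E4

The Bb soprano saxophone sounds a major second below written, so the written part must be a major second above concert — transpose each note up.
E3 -> F#3
F3 -> G3
Gb4 -> Ab4
Ab3 -> Bb3
D4 -> E4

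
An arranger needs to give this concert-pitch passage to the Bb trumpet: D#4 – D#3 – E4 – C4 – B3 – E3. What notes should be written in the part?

E#4 E#3 F#4 D4 C#4 F#3

The Bb trumpet sounds a major second below written, so the written part must be a major second above concert — transpose each note up.
D#4 → E#4
D#3 → E#3
E4 → F#4
C4 → D4
B3 → C#4
E3 → F#3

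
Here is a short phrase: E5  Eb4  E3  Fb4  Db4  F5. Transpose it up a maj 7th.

D#6 D5 D#4 Eb5 C5 E6

E5 up a major seventh is D#6.
Eb4: a seventh up reaches D, and 11 semitones makes it D5.
E3: a seventh up reaches D, and 11 semitones makes it D#4.
A major seventh up from Fb4 gives Eb5.
Db4 up a major seventh is C5.
F5 up a major seventh is E6.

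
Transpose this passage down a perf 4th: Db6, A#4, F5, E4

Ab5 E#4 C5 B3

Db6 to Ab5
A#4 to E#4
F5 to C5
E4 to B3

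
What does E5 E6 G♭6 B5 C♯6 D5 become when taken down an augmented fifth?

E5 → Ab4
E6 → Ab5
Gb6 → Cbb6
B5 → Eb5
C#6 → F5
D5 → Gb4

Ab4 Ab5 Cbb6 Eb5 F5 Gb4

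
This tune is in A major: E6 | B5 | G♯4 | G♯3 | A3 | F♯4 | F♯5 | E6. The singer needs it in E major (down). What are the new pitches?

B5 F#5 D#4 D#3 E3 C#4 C#5 B5

A major to E major down is a perfect fourth, so every note moves down by that interval.
E6 to B5
B5 to F#5
G#4 to D#4
G#3 to D#3
A3 to E3
F#4 to C#4
F#5 to C#5
E6 to B5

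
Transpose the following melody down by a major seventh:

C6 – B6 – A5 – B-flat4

Db5 C6 Bb4 Cb4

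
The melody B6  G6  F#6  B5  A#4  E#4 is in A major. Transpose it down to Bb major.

A major to Bb major down is a major seventh, so every note moves down by that interval.
B6 -> C6
G6 -> Ab5
F#6 -> G5
B5 -> C5
A#4 -> B3
E#4 -> F#3

C6 Ab5 G5 C5 B3 F#3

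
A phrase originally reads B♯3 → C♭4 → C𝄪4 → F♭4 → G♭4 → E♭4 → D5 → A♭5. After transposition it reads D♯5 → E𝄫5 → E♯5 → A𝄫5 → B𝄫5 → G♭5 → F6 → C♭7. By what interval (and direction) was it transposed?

up a minor tenth

From B#3 to D#5 is 10 letter names — a tenth of some quality.
B#3 to D#5 is 15 semitones, which makes it a minor tenth; the second version is higher, so the direction is up.
Checking another pair — Ab5 → Cb7 — gives the same interval.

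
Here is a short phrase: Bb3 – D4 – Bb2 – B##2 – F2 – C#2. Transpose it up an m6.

A minor sixth up from Bb3 gives Gb4.
A minor sixth up from D4 gives Bb4.
A minor sixth up from Bb2 gives Gb3.
B##2: a sixth up reaches G, and 8 semitones makes it G##3.
A minor sixth up from F2 gives Db3.
C#2: a sixth up reaches A, and 8 semitones makes it A2.

Gb4 Bb4 Gb3 G##3 Db3 A2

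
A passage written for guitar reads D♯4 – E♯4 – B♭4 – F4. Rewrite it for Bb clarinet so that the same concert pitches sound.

E#3 F##3 C4 G3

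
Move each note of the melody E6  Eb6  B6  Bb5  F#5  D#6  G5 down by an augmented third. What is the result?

E6 down an augmented third is Cb6.
Eb6: a third down reaches C, and 5 semitones makes it Cbb6.
B6 down an augmented third is Gb6.
Bb5 down an augmented third is Gbb5.
An augmented third down from F#5 gives Db5.
D#6: a third down reaches B, and 5 semitones makes it Bb5.
G5: a third down reaches E, and 5 semitones makes it Ebb5.

Cb6 Cbb6 Gb6 Gbb5 Db5 Bb5 Ebb5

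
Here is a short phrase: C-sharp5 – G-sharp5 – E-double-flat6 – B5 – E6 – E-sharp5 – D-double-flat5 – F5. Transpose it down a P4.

G#4 D#5 Bbb5 F#5 B5 B#4 Abb4 C5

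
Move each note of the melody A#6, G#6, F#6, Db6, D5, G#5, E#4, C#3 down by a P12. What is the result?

A#6 → D#5
G#6 → C#5
F#6 → B4
Db6 → Gb4
D5 → G3
G#5 → C#4
E#4 → A#2
C#3 → F#1

D#5 C#5 B4 Gb4 G3 C#4 A#2 F#1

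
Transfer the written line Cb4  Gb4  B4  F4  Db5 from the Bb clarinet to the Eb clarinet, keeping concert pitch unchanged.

First find concert pitch: the Bb clarinet sounds a major second below written, so Cb4 Gb4 B4 F4 Db5 sounds Bbb3 Fb4 A4 Eb4 Cb5.
Then write for Eb clarinet: it sounds a minor third above written, so the part must be a minor third below concert.
Bbb3 → Gb3
Fb4 → Db4
A4 → F#4
Eb4 → C4
Cb5 → Ab4

Gb3 Db4 F#4 C4 Ab4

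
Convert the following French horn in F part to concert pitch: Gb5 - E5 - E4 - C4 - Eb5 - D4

Cb5 A4 A3 F3 Ab4 G3

Written C4 on the French horn in F sounds as F3, a perfect fifth lower; apply that shift to every note.
Gb5 to Cb5
E5 to A4
E4 to A3
C4 to F3
Eb5 to Ab4
D4 to G3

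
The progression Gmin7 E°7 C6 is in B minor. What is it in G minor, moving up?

B minor up to G minor is a minor sixth; each chord root moves by that interval while the quality stays the same.
Gmin7: root G up a minor sixth → Eb, giving Ebmin7.
E°7: root E up a minor sixth → C, giving C°7.
C6: root C up a minor sixth → Ab, giving Ab6.

Ebmin7 C°7 Ab6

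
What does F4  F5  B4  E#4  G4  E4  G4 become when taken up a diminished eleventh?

Bbb5 Bbb6 Eb6 A5 Cb6 Ab5 Cb6

F4 to Bbb5
F5 to Bbb6
B4 to Eb6
E#4 to A5
G4 to Cb6
E4 to Ab5
G4 to Cb6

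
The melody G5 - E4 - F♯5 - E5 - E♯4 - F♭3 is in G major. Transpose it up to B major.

From G up to B is a major third; apply that to each pitch.
G5 -> B5
E4 -> G#4
F#5 -> A#5
E5 -> G#5
E#4 -> G##4
Fb3 -> Ab3

B5 G#4 A#5 G#5 G##4 Ab3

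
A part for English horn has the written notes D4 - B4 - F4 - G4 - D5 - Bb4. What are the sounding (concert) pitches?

Written C4 on the English horn sounds as F3, a perfect fifth lower; apply that shift to every note.
D4 becomes G3
B4 becomes E4
F4 becomes Bb3
G4 becomes C4
D5 becomes G4
Bb4 becomes Eb4

G3 E4 Bb3 C4 G4 Eb4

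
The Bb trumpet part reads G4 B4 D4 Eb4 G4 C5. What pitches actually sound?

F4 A4 C4 Db4 F4 Bb4

Written C4 on the Bb trumpet sounds as Bb3, a major second lower; apply that shift to every note.
G4 -> F4
B4 -> A4
D4 -> C4
Eb4 -> Db4
G4 -> F4
C5 -> Bb4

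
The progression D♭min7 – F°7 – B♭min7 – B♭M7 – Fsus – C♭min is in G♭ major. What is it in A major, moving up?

Emin7 G#°7 C#min7 C#M7 G#sus Dmin

G♭ major up to A major is an augmented second; each chord root moves by that interval while the quality stays the same.
D♭min7: root D♭ up an augmented second → E, giving Emin7.
F°7: root F up an augmented second → G#, giving G#°7.
B♭min7: root B♭ up an augmented second → C#, giving C#min7.
B♭M7: root B♭ up an augmented second → C#, giving C#M7.
Fsus: root F up an augmented second → G#, giving G#sus.
C♭min: root C♭ up an augmented second → D, giving Dmin.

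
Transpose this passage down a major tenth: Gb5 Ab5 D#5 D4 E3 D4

Gb5 gives Ebb4
Ab5 gives Fb4
D#5 gives B3
D4 gives Bb2
E3 gives C2
D4 gives Bb2

Ebb4 Fb4 B3 Bb2 C2 Bb2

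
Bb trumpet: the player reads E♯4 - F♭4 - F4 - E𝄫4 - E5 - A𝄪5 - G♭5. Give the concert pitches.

D#4 Ebb4 Eb4 Dbb4 D5 G##5 Fb5

The Bb trumpet sounds a major second below written, so transpose each written note down a major second.
E#4 to D#4
Fb4 to Ebb4
F4 to Eb4
Ebb4 to Dbb4
E5 to D5
A##5 to G##5
Gb5 to Fb5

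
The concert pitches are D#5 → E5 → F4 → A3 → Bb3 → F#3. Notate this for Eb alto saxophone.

B#5 C#6 D5 F#4 G4 D#4

The Eb alto saxophone sounds a major sixth below written, so the written part must be a major sixth above concert — transpose each note up.
D#5 gives B#5
E5 gives C#6
F4 gives D5
A3 gives F#4
Bb3 gives G4
F#3 gives D#4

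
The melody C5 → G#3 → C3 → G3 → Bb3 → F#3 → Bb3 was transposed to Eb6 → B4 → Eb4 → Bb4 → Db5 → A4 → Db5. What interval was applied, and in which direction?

up a minor tenth

Take the first pair: C5 → Eb6. C to E spans 10 letter names, so the interval is some kind of tenth.
C5 to Eb6 is 15 semitones, which makes it a minor tenth; the second version is higher, so the direction is up.
Checking another pair — Bb3 → Db5 — gives the same interval.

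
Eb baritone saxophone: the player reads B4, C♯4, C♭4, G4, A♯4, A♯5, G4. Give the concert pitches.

D3 E2 Ebb2 Bb2 C#3 C#4 Bb2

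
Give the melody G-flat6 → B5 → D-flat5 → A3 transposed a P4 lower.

Db6 F#5 Ab4 E3

Gb6 -> Db6
B5 -> F#5
Db5 -> Ab4
A3 -> E3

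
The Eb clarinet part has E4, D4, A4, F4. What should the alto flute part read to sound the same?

C5 Bb4 F5 Db5

First find concert pitch: the Eb clarinet sounds a minor third above written, so E4 D4 A4 F4 sounds G4 F4 C5 Ab4.
Then write for alto flute: it sounds a perfect fourth below written, so the part must be a perfect fourth above concert.
G4 → C5
F4 → Bb4
C5 → F5
Ab4 → Db5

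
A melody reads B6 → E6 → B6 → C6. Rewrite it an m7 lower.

B6 becomes C#6
E6 becomes F#5
B6 becomes C#6
C6 becomes D5

C#6 F#5 C#6 D5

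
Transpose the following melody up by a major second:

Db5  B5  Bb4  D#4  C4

Eb5 C#6 C5 E#4 D4

Db5 becomes Eb5
B5 becomes C#6
Bb4 becomes C5
D#4 becomes E#4
C4 becomes D4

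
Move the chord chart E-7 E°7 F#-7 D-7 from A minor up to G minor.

D-7 D°7 E-7 C-7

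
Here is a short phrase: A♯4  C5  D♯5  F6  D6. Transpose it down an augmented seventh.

Bb3 Dbb4 Eb4 Gbb5 Ebb5

An augmented seventh down from A#4 gives Bb3.
An augmented seventh down from C5 gives Dbb4.
D#5 down an augmented seventh is Eb4.
F6: a seventh down reaches G, and 12 semitones makes it Gbb5.
An augmented seventh down from D6 gives Ebb5.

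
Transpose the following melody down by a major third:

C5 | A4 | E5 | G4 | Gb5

C5 down a major third is Ab4.
A major third down from A4 gives F4.
A major third down from E5 gives C5.
A major third down from G4 gives Eb4.
A major third down from Gb5 gives Ebb5.

Ab4 F4 C5 Eb4 Ebb5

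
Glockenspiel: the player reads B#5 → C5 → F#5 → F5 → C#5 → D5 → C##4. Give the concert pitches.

B#7 C7 F#7 F7 C#7 D7 C##6

The glockenspiel sounds a perfect fifteenth above written, so transpose each written note up a perfect fifteenth.
B#5 to B#7
C5 to C7
F#5 to F#7
F5 to F7
C#5 to C#7
D5 to D7
C##4 to C##6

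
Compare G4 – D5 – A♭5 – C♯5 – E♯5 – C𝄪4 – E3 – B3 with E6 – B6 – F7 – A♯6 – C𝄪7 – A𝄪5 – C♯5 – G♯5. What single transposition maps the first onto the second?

From G4 to E6 is 13 letter names — a thirteenth of some quality.
G4 to E6 is 21 semitones, which makes it a major thirteenth; the second version is higher, so the direction is up.
Checking another pair — B3 → G#5 — gives the same interval.

up a major thirteenth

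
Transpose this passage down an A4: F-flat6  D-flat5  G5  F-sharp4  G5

Fb6 becomes Cbb6
Db5 becomes Abb4
G5 becomes Db5
F#4 becomes C4
G5 becomes Db5

Cbb6 Abb4 Db5 C4 Db5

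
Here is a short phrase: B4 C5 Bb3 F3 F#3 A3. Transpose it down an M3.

G4 Ab4 Gb3 Db3 D3 F3

B4: a third down reaches G, and 4 semitones makes it G4.
A major third down from C5 gives Ab4.
Bb3: a third down reaches G, and 4 semitones makes it Gb3.
A major third down from F3 gives Db3.
F#3 down a major third is D3.
A major third down from A3 gives F3.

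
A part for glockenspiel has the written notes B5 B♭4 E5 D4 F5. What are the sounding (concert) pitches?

The glockenspiel sounds a perfect fifteenth above written, so transpose each written note up a perfect fifteenth.
B5 gives B7
Bb4 gives Bb6
E5 gives E7
D4 gives D6
F5 gives F7

B7 Bb6 E7 D6 F7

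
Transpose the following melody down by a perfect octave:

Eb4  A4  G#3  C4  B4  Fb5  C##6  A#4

Eb3 A3 G#2 C3 B3 Fb4 C##5 A#3

Eb4: an octave down reaches E, and 12 semitones makes it Eb3.
A4 down a perfect octave is A3.
G#3 down a perfect octave is G#2.
C4: an octave down reaches C, and 12 semitones makes it C3.
B4: an octave down reaches B, and 12 semitones makes it B3.
Fb5 down a perfect octave is Fb4.
A perfect octave down from C##6 gives C##5.
A#4 down a perfect octave is A#3.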